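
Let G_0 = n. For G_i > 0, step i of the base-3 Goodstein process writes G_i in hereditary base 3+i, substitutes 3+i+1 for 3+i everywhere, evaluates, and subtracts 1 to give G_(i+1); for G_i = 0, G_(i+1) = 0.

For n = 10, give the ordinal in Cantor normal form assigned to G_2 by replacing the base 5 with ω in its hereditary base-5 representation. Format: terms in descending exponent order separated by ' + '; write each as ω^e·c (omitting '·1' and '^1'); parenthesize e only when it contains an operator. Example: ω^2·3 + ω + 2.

ω·4 + 4

10 —HB3→ 3^2 + 1 —bump→ 4^2 + 1 = 17 —(−1)→ 16
16 —HB4→ 4^2 —bump→ 5^2 = 25 —(−1)→ 24
24 —HB5→ 4·5 + 4 —bump→ 4·6 + 4 = 28 —(−1)→ 27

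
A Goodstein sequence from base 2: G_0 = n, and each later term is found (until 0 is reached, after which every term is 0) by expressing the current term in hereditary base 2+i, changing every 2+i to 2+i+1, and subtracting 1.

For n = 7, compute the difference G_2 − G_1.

i=0: 7 = 2^2 + 2 + 1 (b=2); 2→3: 3^3 + 3 + 1 = 31; 31−1 = 30
i=1: 30 = 3^3 + 3 (b=3); 3→4: 4^4 + 4 = 260; 260−1 = 259

229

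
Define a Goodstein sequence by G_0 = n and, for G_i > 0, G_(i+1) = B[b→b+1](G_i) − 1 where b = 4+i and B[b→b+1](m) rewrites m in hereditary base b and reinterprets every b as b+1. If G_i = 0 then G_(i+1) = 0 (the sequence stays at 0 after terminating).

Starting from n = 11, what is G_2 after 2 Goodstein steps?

G_0=11  [base 4] 2·4 + 3  →[4↦5]→  2·5 + 3 = 13  −1 ⇒ G_1=12
G_1=12  [base 5] 2·5 + 2  →[5↦6]→  2·6 + 2 = 14  −1 ⇒ G_2=13
G_2=13  [base 6] 2·6 + 1  →[6↦7]→  2·7 + 1 = 15  −1 ⇒ G_3=14

13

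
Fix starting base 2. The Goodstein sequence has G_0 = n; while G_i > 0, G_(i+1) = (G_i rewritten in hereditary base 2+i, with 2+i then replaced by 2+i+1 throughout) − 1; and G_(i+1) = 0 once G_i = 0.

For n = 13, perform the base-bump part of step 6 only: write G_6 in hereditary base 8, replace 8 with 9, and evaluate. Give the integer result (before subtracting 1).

3486786856

(0) 13|_2 = 2^(2 + 1) + 2^2 + 1 ↦ 3^(3 + 1) + 3^3 + 1|_3 = 109 ⇒ 108
(1) 108|_3 = 3^(3 + 1) + 3^3 ↦ 4^(4 + 1) + 4^4|_4 = 1280 ⇒ 1279
(2) 1279|_4 = 4^(4 + 1) + 3·4^3 + 3·4^2 + 3·4 + 3 ↦ 5^(5 + 1) + 3·5^3 + 3·5^2 + 3·5 + 3|_5 = 16093 ⇒ 16092
(3) 16092|_5 = 5^(5 + 1) + 3·5^3 + 3·5^2 + 3·5 + 2 ↦ 6^(6 + 1) + 3·6^3 + 3·6^2 + 3·6 + 2|_6 = 280712 ⇒ 280711
(4) 280711|_6 = 6^(6 + 1) + 3·6^3 + 3·6^2 + 3·6 + 1 ↦ 7^(7 + 1) + 3·7^3 + 3·7^2 + 3·7 + 1|_7 = 5765999 ⇒ 5765998
(5) 5765998|_7 = 7^(7 + 1) + 3·7^3 + 3·7^2 + 3·7 ↦ 8^(8 + 1) + 3·8^3 + 3·8^2 + 3·8|_8 = 134219480 ⇒ 134219479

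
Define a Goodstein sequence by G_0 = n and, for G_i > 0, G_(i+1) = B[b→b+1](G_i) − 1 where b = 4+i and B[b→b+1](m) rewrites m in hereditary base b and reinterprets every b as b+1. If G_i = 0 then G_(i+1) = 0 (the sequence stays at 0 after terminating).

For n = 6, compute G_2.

G_0 = 6. HB_4(6) = 4 + 2. Bump = 7. G_1 = 6.
G_1 = 6. HB_5(6) = 5 + 1. Bump = 7. G_2 = 6.
G_2 = 6. HB_6(6) = 6. Bump = 7. G_3 = 6.

6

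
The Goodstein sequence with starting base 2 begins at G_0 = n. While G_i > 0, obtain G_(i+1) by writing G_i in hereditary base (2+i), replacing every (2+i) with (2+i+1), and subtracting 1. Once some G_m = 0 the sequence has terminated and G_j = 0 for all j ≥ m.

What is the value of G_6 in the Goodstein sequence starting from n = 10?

84073323

G_0 = 10. HB_2(10) = 2^(2 + 1) + 2. Bump = 84. G_1 = 83.
G_1 = 83. HB_3(83) = 3^(3 + 1) + 2. Bump = 1026. G_2 = 1025.
G_2 = 1025. HB_4(1025) = 4^(4 + 1) + 1. Bump = 15626. G_3 = 15625.
G_3 = 15625. HB_5(15625) = 5^(5 + 1). Bump = 279936. G_4 = 279935.
G_4 = 279935. HB_6(279935) = 5·6^6 + 5·6^5 + 5·6^4 + 5·6^3 + 5·6^2 + 5·6 + 5. Bump = 4215755. G_5 = 4215754.
G_5 = 4215754. HB_7(4215754) = 5·7^7 + 5·7^5 + 5·7^4 + 5·7^3 + 5·7^2 + 5·7 + 4. Bump = 84073324. G_6 = 84073323.
G_6 = 84073323. HB_8(84073323) = 5·8^8 + 5·8^5 + 5·8^4 + 5·8^3 + 5·8^2 + 5·8 + 3. Bump = 1937434593. G_7 = 1937434592.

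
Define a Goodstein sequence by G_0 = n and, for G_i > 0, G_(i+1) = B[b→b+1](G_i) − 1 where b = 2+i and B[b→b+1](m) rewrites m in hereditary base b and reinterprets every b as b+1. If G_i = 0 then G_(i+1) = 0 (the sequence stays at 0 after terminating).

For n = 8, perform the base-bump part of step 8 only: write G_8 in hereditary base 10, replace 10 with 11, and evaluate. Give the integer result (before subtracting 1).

570623341476

base 2: 8 = 2^(2 + 1); at 3: 3^(3 + 1) = 81; next = 80
base 3: 80 = 2·3^3 + 2·3^2 + 2·3 + 2; at 4: 2·4^4 + 2·4^2 + 2·4 + 2 = 554; next = 553
base 4: 553 = 2·4^4 + 2·4^2 + 2·4 + 1; at 5: 2·5^5 + 2·5^2 + 2·5 + 1 = 6311; next = 6310
base 5: 6310 = 2·5^5 + 2·5^2 + 2·5; at 6: 2·6^6 + 2·6^2 + 2·6 = 93396; next = 93395
base 6: 93395 = 2·6^6 + 2·6^2 + 6 + 5; at 7: 2·7^7 + 2·7^2 + 7 + 5 = 1647196; next = 1647195
base 7: 1647195 = 2·7^7 + 2·7^2 + 7 + 4; at 8: 2·8^8 + 2·8^2 + 8 + 4 = 33554572; next = 33554571
base 8: 33554571 = 2·8^8 + 2·8^2 + 8 + 3; at 9: 2·9^9 + 2·9^2 + 9 + 3 = 774841152; next = 774841151
base 9: 774841151 = 2·9^9 + 2·9^2 + 9 + 2; at 10: 2·10^10 + 2·10^2 + 10 + 2 = 20000000212; next = 20000000211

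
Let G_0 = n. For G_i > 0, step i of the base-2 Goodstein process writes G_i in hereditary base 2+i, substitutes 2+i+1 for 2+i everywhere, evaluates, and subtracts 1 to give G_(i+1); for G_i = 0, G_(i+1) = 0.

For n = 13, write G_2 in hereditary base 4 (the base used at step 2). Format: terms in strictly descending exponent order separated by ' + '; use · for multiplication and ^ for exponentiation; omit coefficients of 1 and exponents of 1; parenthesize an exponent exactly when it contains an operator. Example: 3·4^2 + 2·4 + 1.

4^(4 + 1) + 3·4^3 + 3·4^2 + 3·4 + 3

step 0: 13 = 2^(2 + 1) + 2^2 + 1; sub 3 for 2: 3^(3 + 1) + 3^3 + 1; = 109; G_1 = 109−1 = 108
step 1: 108 = 3^(3 + 1) + 3^3; sub 4 for 3: 4^(4 + 1) + 4^4; = 1280; G_2 = 1280−1 = 1279
step 2: 1279 = 4^(4 + 1) + 3·4^3 + 3·4^2 + 3·4 + 3; sub 5 for 4: 5^(5 + 1) + 3·5^3 + 3·5^2 + 3·5 + 3; = 16093; G_3 = 16093−1 = 16092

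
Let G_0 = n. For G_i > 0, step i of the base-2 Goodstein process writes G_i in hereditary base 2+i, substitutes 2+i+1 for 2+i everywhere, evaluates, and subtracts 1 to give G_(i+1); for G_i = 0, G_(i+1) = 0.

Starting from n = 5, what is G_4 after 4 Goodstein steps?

5 —HB2→ 2^2 + 1 —bump→ 3^3 + 1 = 28 —(−1)→ 27
27 —HB3→ 3^3 —bump→ 4^4 = 256 —(−1)→ 255
255 —HB4→ 3·4^3 + 3·4^2 + 3·4 + 3 —bump→ 3·5^3 + 3·5^2 + 3·5 + 3 = 468 —(−1)→ 467
467 —HB5→ 3·5^3 + 3·5^2 + 3·5 + 2 —bump→ 3·6^3 + 3·6^2 + 3·6 + 2 = 776 —(−1)→ 775
775 —HB6→ 3·6^3 + 3·6^2 + 3·6 + 1 —bump→ 3·7^3 + 3·7^2 + 3·7 + 1 = 1198 —(−1)→ 1197

775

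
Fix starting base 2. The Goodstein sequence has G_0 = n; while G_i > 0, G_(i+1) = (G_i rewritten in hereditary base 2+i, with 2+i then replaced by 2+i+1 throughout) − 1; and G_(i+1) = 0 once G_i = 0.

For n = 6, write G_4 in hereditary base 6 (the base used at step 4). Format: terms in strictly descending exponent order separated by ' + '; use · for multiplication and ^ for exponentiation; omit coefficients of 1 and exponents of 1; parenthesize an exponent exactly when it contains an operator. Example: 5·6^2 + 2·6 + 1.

(0) 6|_2 = 2^2 + 2 ↦ 3^3 + 3|_3 = 30 ⇒ 29
(1) 29|_3 = 3^3 + 2 ↦ 4^4 + 2|_4 = 258 ⇒ 257
(2) 257|_4 = 4^4 + 1 ↦ 5^5 + 1|_5 = 3126 ⇒ 3125
(3) 3125|_5 = 5^5 ↦ 6^6|_6 = 46656 ⇒ 46655

5·6^5 + 5·6^4 + 5·6^3 + 5·6^2 + 5·6 + 5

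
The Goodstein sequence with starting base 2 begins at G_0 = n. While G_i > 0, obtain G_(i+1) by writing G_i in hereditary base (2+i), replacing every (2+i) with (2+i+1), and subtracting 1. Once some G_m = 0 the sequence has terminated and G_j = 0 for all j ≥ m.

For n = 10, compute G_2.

1025

G_0 = 10. HB_2(10) = 2^(2 + 1) + 2. Bump = 84. G_1 = 83.
G_1 = 83. HB_3(83) = 3^(3 + 1) + 2. Bump = 1026. G_2 = 1025.
G_2 = 1025. HB_4(1025) = 4^(4 + 1) + 1. Bump = 15626. G_3 = 15625.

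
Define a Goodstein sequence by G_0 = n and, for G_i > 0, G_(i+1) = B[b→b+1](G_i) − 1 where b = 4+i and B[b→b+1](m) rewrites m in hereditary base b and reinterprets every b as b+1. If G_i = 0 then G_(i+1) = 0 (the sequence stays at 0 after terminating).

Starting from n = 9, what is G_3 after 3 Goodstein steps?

9 —HB4→ 2·4 + 1 —bump→ 2·5 + 1 = 11 —(−1)→ 10
10 —HB5→ 2·5 —bump→ 2·6 = 12 —(−1)→ 11
11 —HB6→ 6 + 5 —bump→ 7 + 5 = 12 —(−1)→ 11
11 —HB7→ 7 + 4 —bump→ 8 + 4 = 12 —(−1)→ 11

11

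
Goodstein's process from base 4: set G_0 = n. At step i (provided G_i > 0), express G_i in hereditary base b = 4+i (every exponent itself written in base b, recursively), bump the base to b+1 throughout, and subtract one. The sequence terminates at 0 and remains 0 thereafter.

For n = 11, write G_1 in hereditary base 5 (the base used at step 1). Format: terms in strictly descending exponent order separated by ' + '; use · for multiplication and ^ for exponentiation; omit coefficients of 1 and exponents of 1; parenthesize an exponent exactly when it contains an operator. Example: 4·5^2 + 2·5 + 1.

G_0=11  [base 4] 2·4 + 3  →[4↦5]→  2·5 + 3 = 13  −1 ⇒ G_1=12
G_1=12  [base 5] 2·5 + 2  →[5↦6]→  2·6 + 2 = 14  −1 ⇒ G_2=13

2·5 + 2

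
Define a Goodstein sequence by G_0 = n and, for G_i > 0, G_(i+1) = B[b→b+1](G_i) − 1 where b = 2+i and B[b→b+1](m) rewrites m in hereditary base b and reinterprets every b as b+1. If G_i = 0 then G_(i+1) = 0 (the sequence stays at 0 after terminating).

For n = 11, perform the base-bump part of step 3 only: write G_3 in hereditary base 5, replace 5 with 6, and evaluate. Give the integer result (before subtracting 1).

G_0 = 11. HB_2(11) = 2^(2 + 1) + 2 + 1. Bump = 85. G_1 = 84.
G_1 = 84. HB_3(84) = 3^(3 + 1) + 3. Bump = 1028. G_2 = 1027.
G_2 = 1027. HB_4(1027) = 4^(4 + 1) + 3. Bump = 15628. G_3 = 15627.

279938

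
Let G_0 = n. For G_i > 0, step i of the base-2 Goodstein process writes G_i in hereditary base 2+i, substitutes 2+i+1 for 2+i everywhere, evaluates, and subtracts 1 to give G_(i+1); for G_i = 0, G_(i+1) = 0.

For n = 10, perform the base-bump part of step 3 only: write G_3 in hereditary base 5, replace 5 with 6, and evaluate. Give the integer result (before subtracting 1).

step 0: 10 = 2^(2 + 1) + 2; sub 3 for 2: 3^(3 + 1) + 3; = 84; G_1 = 84−1 = 83
step 1: 83 = 3^(3 + 1) + 2; sub 4 for 3: 4^(4 + 1) + 2; = 1026; G_2 = 1026−1 = 1025
step 2: 1025 = 4^(4 + 1) + 1; sub 5 for 4: 5^(5 + 1) + 1; = 15626; G_3 = 15626−1 = 15625
step 3: 15625 = 5^(5 + 1); sub 6 for 5: 6^(6 + 1); = 279936; G_4 = 279936−1 = 279935

279936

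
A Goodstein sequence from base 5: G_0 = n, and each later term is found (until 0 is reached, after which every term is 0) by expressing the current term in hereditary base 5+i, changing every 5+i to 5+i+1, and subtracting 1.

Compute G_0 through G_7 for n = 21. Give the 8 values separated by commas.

step 0: 21 = 4·5 + 1; sub 6 for 5: 4·6 + 1; = 25; G_1 = 25−1 = 24
step 1: 24 = 4·6; sub 7 for 6: 4·7; = 28; G_2 = 28−1 = 27
step 2: 27 = 3·7 + 6; sub 8 for 7: 3·8 + 6; = 30; G_3 = 30−1 = 29
step 3: 29 = 3·8 + 5; sub 9 for 8: 3·9 + 5; = 32; G_4 = 32−1 = 31
step 4: 31 = 3·9 + 4; sub 10 for 9: 3·10 + 4; = 34; G_5 = 34−1 = 33
step 5: 33 = 3·10 + 3; sub 11 for 10: 3·11 + 3; = 36; G_6 = 36−1 = 35
step 6: 35 = 3·11 + 2; sub 12 for 11: 3·12 + 2; = 38; G_7 = 38−1 = 37

21, 24, 27, 29, 31, 33, 35, 37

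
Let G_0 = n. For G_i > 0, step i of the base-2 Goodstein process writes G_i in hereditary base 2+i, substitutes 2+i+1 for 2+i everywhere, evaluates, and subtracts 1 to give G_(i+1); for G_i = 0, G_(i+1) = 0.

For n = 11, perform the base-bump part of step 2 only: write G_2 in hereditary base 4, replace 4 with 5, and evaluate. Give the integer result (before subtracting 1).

15628

(0) 11|_2 = 2^(2 + 1) + 2 + 1 ↦ 3^(3 + 1) + 3 + 1|_3 = 85 ⇒ 84
(1) 84|_3 = 3^(3 + 1) + 3 ↦ 4^(4 + 1) + 4|_4 = 1028 ⇒ 1027
(2) 1027|_4 = 4^(4 + 1) + 3 ↦ 5^(5 + 1) + 3|_5 = 15628 ⇒ 15627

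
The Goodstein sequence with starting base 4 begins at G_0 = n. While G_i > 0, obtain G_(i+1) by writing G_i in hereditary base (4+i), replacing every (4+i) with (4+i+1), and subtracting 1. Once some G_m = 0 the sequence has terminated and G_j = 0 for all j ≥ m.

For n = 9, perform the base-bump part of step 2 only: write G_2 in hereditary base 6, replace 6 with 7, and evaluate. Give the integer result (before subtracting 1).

base 4: 9 = 2·4 + 1; at 5: 2·5 + 1 = 11; next = 10
base 5: 10 = 2·5; at 6: 2·6 = 12; next = 11
base 6: 11 = 6 + 5; at 7: 7 + 5 = 12; next = 11

12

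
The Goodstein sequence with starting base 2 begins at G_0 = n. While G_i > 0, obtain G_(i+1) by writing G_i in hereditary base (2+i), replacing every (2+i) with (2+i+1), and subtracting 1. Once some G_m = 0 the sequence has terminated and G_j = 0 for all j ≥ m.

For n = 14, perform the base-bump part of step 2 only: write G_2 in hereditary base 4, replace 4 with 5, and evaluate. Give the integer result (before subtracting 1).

base 2: 14 = 2^(2 + 1) + 2^2 + 2; at 3: 3^(3 + 1) + 3^3 + 3 = 111; next = 110
base 3: 110 = 3^(3 + 1) + 3^3 + 2; at 4: 4^(4 + 1) + 4^4 + 2 = 1282; next = 1281
base 4: 1281 = 4^(4 + 1) + 4^4 + 1; at 5: 5^(5 + 1) + 5^5 + 1 = 18751; next = 18750

18751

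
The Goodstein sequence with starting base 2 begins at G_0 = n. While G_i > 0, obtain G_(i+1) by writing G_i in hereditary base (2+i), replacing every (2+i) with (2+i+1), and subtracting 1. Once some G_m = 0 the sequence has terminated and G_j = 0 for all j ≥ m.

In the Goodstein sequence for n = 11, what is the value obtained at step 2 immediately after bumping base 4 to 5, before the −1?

i=0: 11 = 2^(2 + 1) + 2 + 1 (b=2); 2→3: 3^(3 + 1) + 3 + 1 = 85; 85−1 = 84
i=1: 84 = 3^(3 + 1) + 3 (b=3); 3→4: 4^(4 + 1) + 4 = 1028; 1028−1 = 1027
i=2: 1027 = 4^(4 + 1) + 3 (b=4); 4→5: 5^(5 + 1) + 3 = 15628; 15628−1 = 15627

15628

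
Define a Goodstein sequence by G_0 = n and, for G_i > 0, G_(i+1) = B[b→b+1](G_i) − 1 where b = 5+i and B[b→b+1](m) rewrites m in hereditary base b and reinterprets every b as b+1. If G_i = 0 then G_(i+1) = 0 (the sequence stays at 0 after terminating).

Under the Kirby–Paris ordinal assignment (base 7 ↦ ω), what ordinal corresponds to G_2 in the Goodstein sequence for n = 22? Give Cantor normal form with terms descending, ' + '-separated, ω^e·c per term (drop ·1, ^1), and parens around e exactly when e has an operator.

ω·4

step 0: 22 = 4·5 + 2; sub 6 for 5: 4·6 + 2; = 26; G_1 = 26−1 = 25
step 1: 25 = 4·6 + 1; sub 7 for 6: 4·7 + 1; = 29; G_2 = 29−1 = 28
step 2: 28 = 4·7; sub 8 for 7: 4·8; = 32; G_3 = 32−1 = 31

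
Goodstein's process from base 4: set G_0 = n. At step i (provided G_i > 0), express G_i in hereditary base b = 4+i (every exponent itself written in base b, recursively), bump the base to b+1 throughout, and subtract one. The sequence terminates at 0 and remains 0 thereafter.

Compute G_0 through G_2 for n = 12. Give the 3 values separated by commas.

G_0=12  [base 4] 3·4  →[4↦5]→  3·5 = 15  −1 ⇒ G_1=14
G_1=14  [base 5] 2·5 + 4  →[5↦6]→  2·6 + 4 = 16  −1 ⇒ G_2=15

12, 14, 15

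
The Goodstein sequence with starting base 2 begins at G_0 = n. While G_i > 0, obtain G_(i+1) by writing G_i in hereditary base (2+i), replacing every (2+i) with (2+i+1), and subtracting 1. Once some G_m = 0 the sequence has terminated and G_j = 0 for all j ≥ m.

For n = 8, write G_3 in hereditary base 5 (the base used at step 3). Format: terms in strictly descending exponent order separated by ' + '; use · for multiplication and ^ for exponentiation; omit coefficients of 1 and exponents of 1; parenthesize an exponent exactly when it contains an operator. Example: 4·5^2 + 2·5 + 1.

step 0: 8 = 2^(2 + 1); sub 3 for 2: 3^(3 + 1); = 81; G_1 = 81−1 = 80
step 1: 80 = 2·3^3 + 2·3^2 + 2·3 + 2; sub 4 for 3: 2·4^4 + 2·4^2 + 2·4 + 2; = 554; G_2 = 554−1 = 553
step 2: 553 = 2·4^4 + 2·4^2 + 2·4 + 1; sub 5 for 4: 2·5^5 + 2·5^2 + 2·5 + 1; = 6311; G_3 = 6311−1 = 6310

2·5^5 + 2·5^2 + 2·5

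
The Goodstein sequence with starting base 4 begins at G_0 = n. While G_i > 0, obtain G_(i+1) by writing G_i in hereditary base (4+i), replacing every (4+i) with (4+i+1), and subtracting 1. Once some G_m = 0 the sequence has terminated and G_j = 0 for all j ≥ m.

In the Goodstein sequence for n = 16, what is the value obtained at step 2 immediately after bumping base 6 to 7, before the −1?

31

[0] 16 ≡ 4^2 (base 4). Lift 5: 25. −1: 24.
[1] 24 ≡ 4·5 + 4 (base 5). Lift 6: 28. −1: 27.
[2] 27 ≡ 4·6 + 3 (base 6). Lift 7: 31. −1: 30.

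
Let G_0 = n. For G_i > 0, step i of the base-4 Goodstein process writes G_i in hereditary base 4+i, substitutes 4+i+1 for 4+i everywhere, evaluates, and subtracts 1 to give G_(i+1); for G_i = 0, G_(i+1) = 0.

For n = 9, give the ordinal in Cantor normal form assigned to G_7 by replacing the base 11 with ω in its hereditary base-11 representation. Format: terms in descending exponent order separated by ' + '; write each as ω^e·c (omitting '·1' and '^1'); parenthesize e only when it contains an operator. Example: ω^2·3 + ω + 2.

G_0 = 9. HB_4(9) = 2·4 + 1. Bump = 11. G_1 = 10.
G_1 = 10. HB_5(10) = 2·5. Bump = 12. G_2 = 11.
G_2 = 11. HB_6(11) = 6 + 5. Bump = 12. G_3 = 11.
G_3 = 11. HB_7(11) = 7 + 4. Bump = 12. G_4 = 11.
G_4 = 11. HB_8(11) = 8 + 3. Bump = 12. G_5 = 11.
G_5 = 11. HB_9(11) = 9 + 2. Bump = 12. G_6 = 11.
G_6 = 11. HB_10(11) = 10 + 1. Bump = 12. G_7 = 11.

ω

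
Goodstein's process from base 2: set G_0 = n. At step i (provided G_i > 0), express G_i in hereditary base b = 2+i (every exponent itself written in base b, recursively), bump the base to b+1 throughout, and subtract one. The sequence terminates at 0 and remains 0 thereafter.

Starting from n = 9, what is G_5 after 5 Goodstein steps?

2471826

(0) 9|_2 = 2^(2 + 1) + 1 ↦ 3^(3 + 1) + 1|_3 = 82 ⇒ 81
(1) 81|_3 = 3^(3 + 1) ↦ 4^(4 + 1)|_4 = 1024 ⇒ 1023
(2) 1023|_4 = 3·4^4 + 3·4^3 + 3·4^2 + 3·4 + 3 ↦ 3·5^5 + 3·5^3 + 3·5^2 + 3·5 + 3|_5 = 9843 ⇒ 9842
(3) 9842|_5 = 3·5^5 + 3·5^3 + 3·5^2 + 3·5 + 2 ↦ 3·6^6 + 3·6^3 + 3·6^2 + 3·6 + 2|_6 = 140744 ⇒ 140743
(4) 140743|_6 = 3·6^6 + 3·6^3 + 3·6^2 + 3·6 + 1 ↦ 3·7^7 + 3·7^3 + 3·7^2 + 3·7 + 1|_7 = 2471827 ⇒ 2471826
(5) 2471826|_7 = 3·7^7 + 3·7^3 + 3·7^2 + 3·7 ↦ 3·8^8 + 3·8^3 + 3·8^2 + 3·8|_8 = 50333400 ⇒ 50333399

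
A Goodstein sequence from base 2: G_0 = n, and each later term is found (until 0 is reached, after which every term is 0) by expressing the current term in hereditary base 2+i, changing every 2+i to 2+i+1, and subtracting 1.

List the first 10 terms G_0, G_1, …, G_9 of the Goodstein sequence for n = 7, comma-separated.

G_0=7  [base 2] 2^2 + 2 + 1  →[2↦3]→  3^3 + 3 + 1 = 31  −1 ⇒ G_1=30
G_1=30  [base 3] 3^3 + 3  →[3↦4]→  4^4 + 4 = 260  −1 ⇒ G_2=259
G_2=259  [base 4] 4^4 + 3  →[4↦5]→  5^5 + 3 = 3128  −1 ⇒ G_3=3127
G_3=3127  [base 5] 5^5 + 2  →[5↦6]→  6^6 + 2 = 46658  −1 ⇒ G_4=46657
G_4=46657  [base 6] 6^6 + 1  →[6↦7]→  7^7 + 1 = 823544  −1 ⇒ G_5=823543
G_5=823543  [base 7] 7^7  →[7↦8]→  8^8 = 16777216  −1 ⇒ G_6=16777215
G_6=16777215  [base 8] 7·8^7 + 7·8^6 + 7·8^5 + 7·8^4 + 7·8^3 + 7·8^2 + 7·8 + 7  →[8↦9]→  7·9^7 + 7·9^6 + 7·9^5 + 7·9^4 + 7·9^3 + 7·9^2 + 7·9 + 7 = 37665880  −1 ⇒ G_7=37665879
G_7=37665879  [base 9] 7·9^7 + 7·9^6 + 7·9^5 + 7·9^4 + 7·9^3 + 7·9^2 + 7·9 + 6  →[9↦10]→  7·10^7 + 7·10^6 + 7·10^5 + 7·10^4 + 7·10^3 + 7·10^2 + 7·10 + 6 = 77777776  −1 ⇒ G_8=77777775
G_8=77777775  [base 10] 7·10^7 + 7·10^6 + 7·10^5 + 7·10^4 + 7·10^3 + 7·10^2 + 7·10 + 5  →[10↦11]→  7·11^7 + 7·11^6 + 7·11^5 + 7·11^4 + 7·11^3 + 7·11^2 + 7·11 + 5 = 150051214  −1 ⇒ G_9=150051213

7, 30, 259, 3127, 46657, 823543, 16777215, 37665879, 77777775, 150051213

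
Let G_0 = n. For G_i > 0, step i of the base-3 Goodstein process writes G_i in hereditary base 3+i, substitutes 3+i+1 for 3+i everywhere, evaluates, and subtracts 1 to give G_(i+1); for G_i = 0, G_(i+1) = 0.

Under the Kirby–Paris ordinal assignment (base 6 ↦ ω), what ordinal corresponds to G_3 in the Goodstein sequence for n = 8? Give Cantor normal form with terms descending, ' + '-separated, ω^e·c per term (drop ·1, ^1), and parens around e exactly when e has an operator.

ω + 5

base 3: 8 = 2·3 + 2; at 4: 2·4 + 2 = 10; next = 9
base 4: 9 = 2·4 + 1; at 5: 2·5 + 1 = 11; next = 10
base 5: 10 = 2·5; at 6: 2·6 = 12; next = 11
base 6: 11 = 6 + 5; at 7: 7 + 5 = 12; next = 11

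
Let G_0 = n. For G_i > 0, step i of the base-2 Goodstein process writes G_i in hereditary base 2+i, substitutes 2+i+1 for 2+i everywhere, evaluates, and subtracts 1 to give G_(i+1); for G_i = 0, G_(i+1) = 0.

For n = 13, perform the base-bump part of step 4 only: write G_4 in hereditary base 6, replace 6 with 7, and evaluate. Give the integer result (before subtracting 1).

G_0 = 13. HB_2(13) = 2^(2 + 1) + 2^2 + 1. Bump = 109. G_1 = 108.
G_1 = 108. HB_3(108) = 3^(3 + 1) + 3^3. Bump = 1280. G_2 = 1279.
G_2 = 1279. HB_4(1279) = 4^(4 + 1) + 3·4^3 + 3·4^2 + 3·4 + 3. Bump = 16093. G_3 = 16092.
G_3 = 16092. HB_5(16092) = 5^(5 + 1) + 3·5^3 + 3·5^2 + 3·5 + 2. Bump = 280712. G_4 = 280711.
G_4 = 280711. HB_6(280711) = 6^(6 + 1) + 3·6^3 + 3·6^2 + 3·6 + 1. Bump = 5765999. G_5 = 5765998.

5765999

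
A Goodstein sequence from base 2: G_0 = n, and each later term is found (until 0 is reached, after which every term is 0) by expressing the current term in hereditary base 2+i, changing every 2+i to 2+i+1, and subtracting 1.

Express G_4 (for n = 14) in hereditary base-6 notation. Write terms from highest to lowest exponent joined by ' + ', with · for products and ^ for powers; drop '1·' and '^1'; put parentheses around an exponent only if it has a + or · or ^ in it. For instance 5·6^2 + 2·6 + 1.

6^(6 + 1) + 5·6^5 + 5·6^4 + 5·6^3 + 5·6^2 + 5·6 + 5

i=0: 14 = 2^(2 + 1) + 2^2 + 2 (b=2); 2→3: 3^(3 + 1) + 3^3 + 3 = 111; 111−1 = 110
i=1: 110 = 3^(3 + 1) + 3^3 + 2 (b=3); 3→4: 4^(4 + 1) + 4^4 + 2 = 1282; 1282−1 = 1281
i=2: 1281 = 4^(4 + 1) + 4^4 + 1 (b=4); 4→5: 5^(5 + 1) + 5^5 + 1 = 18751; 18751−1 = 18750
i=3: 18750 = 5^(5 + 1) + 5^5 (b=5); 5→6: 6^(6 + 1) + 6^6 = 326592; 326592−1 = 326591
i=4: 326591 = 6^(6 + 1) + 5·6^5 + 5·6^4 + 5·6^3 + 5·6^2 + 5·6 + 5 (b=6); 6→7: 7^(7 + 1) + 5·7^5 + 5·7^4 + 5·7^3 + 5·7^2 + 5·7 + 5 = 5862841; 5862841−1 = 5862840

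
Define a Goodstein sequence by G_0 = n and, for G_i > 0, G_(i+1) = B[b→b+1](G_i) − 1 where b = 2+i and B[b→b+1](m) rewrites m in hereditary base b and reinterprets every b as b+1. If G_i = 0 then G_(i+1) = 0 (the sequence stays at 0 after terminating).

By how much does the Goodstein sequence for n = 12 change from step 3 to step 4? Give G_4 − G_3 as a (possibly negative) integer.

264334

(0) 12|_2 = 2^(2 + 1) + 2^2 ↦ 3^(3 + 1) + 3^3|_3 = 108 ⇒ 107
(1) 107|_3 = 3^(3 + 1) + 2·3^2 + 2·3 + 2 ↦ 4^(4 + 1) + 2·4^2 + 2·4 + 2|_4 = 1066 ⇒ 1065
(2) 1065|_4 = 4^(4 + 1) + 2·4^2 + 2·4 + 1 ↦ 5^(5 + 1) + 2·5^2 + 2·5 + 1|_5 = 15686 ⇒ 15685
(3) 15685|_5 = 5^(5 + 1) + 2·5^2 + 2·5 ↦ 6^(6 + 1) + 2·6^2 + 2·6|_6 = 280020 ⇒ 280019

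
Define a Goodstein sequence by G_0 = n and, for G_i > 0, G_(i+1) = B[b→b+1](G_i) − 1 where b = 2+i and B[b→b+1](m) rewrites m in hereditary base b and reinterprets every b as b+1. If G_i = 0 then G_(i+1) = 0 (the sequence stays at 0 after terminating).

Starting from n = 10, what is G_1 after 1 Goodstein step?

i=0: 10 = 2^(2 + 1) + 2 (b=2); 2→3: 3^(3 + 1) + 3 = 84; 84−1 = 83
i=1: 83 = 3^(3 + 1) + 2 (b=3); 3→4: 4^(4 + 1) + 2 = 1026; 1026−1 = 1025

83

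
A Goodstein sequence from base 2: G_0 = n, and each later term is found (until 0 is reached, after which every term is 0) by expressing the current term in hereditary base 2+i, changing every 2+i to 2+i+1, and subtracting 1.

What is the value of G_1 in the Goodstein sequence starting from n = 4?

26

[0] 4 ≡ 2^2 (base 2). Lift 3: 27. −1: 26.
[1] 26 ≡ 2·3^2 + 2·3 + 2 (base 3). Lift 4: 42. −1: 41.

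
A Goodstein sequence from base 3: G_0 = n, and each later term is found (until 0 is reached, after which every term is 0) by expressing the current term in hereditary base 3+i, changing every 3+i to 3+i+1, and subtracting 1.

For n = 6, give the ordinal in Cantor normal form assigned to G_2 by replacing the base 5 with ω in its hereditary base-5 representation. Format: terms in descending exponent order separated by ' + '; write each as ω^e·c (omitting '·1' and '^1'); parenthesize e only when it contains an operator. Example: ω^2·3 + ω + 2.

ω + 2

i=0: 6 = 2·3 (b=3); 3→4: 2·4 = 8; 8−1 = 7
i=1: 7 = 4 + 3 (b=4); 4→5: 5 + 3 = 8; 8−1 = 7
i=2: 7 = 5 + 2 (b=5); 5→6: 6 + 2 = 8; 8−1 = 7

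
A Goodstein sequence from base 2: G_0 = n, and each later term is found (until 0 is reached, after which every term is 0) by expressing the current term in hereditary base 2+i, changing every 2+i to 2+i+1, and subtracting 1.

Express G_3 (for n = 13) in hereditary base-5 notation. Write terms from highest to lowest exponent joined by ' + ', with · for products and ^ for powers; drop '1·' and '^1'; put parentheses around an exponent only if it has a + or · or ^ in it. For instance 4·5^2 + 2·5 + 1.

(0) 13|_2 = 2^(2 + 1) + 2^2 + 1 ↦ 3^(3 + 1) + 3^3 + 1|_3 = 109 ⇒ 108
(1) 108|_3 = 3^(3 + 1) + 3^3 ↦ 4^(4 + 1) + 4^4|_4 = 1280 ⇒ 1279
(2) 1279|_4 = 4^(4 + 1) + 3·4^3 + 3·4^2 + 3·4 + 3 ↦ 5^(5 + 1) + 3·5^3 + 3·5^2 + 3·5 + 3|_5 = 16093 ⇒ 16092
(3) 16092|_5 = 5^(5 + 1) + 3·5^3 + 3·5^2 + 3·5 + 2 ↦ 6^(6 + 1) + 3·6^3 + 3·6^2 + 3·6 + 2|_6 = 280712 ⇒ 280711

5^(5 + 1) + 3·5^3 + 3·5^2 + 3·5 + 2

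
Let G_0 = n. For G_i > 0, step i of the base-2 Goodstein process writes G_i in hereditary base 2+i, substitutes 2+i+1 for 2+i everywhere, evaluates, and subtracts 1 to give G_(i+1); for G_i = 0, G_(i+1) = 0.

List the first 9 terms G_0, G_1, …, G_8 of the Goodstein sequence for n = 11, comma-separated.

11, 84, 1027, 15627, 279937, 5764801, 134217727, 2749609302, 70077777775

11 —HB2→ 2^(2 + 1) + 2 + 1 —bump→ 3^(3 + 1) + 3 + 1 = 85 —(−1)→ 84
84 —HB3→ 3^(3 + 1) + 3 —bump→ 4^(4 + 1) + 4 = 1028 —(−1)→ 1027
1027 —HB4→ 4^(4 + 1) + 3 —bump→ 5^(5 + 1) + 3 = 15628 —(−1)→ 15627
15627 —HB5→ 5^(5 + 1) + 2 —bump→ 6^(6 + 1) + 2 = 279938 —(−1)→ 279937
279937 —HB6→ 6^(6 + 1) + 1 —bump→ 7^(7 + 1) + 1 = 5764802 —(−1)→ 5764801
5764801 —HB7→ 7^(7 + 1) —bump→ 8^(8 + 1) = 134217728 —(−1)→ 134217727
134217727 —HB8→ 7·8^8 + 7·8^7 + 7·8^6 + 7·8^5 + 7·8^4 + 7·8^3 + 7·8^2 + 7·8 + 7 —bump→ 7·9^9 + 7·9^7 + 7·9^6 + 7·9^5 + 7·9^4 + 7·9^3 + 7·9^2 + 7·9 + 7 = 2749609303 —(−1)→ 2749609302
2749609302 —HB9→ 7·9^9 + 7·9^7 + 7·9^6 + 7·9^5 + 7·9^4 + 7·9^3 + 7·9^2 + 7·9 + 6 —bump→ 7·10^10 + 7·10^7 + 7·10^6 + 7·10^5 + 7·10^4 + 7·10^3 + 7·10^2 + 7·10 + 6 = 70077777776 —(−1)→ 70077777775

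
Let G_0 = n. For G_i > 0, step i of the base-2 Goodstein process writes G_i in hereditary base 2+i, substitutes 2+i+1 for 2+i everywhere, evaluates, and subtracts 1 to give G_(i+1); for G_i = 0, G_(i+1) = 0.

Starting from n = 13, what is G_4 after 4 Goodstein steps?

13 —HB2→ 2^(2 + 1) + 2^2 + 1 —bump→ 3^(3 + 1) + 3^3 + 1 = 109 —(−1)→ 108
108 —HB3→ 3^(3 + 1) + 3^3 —bump→ 4^(4 + 1) + 4^4 = 1280 —(−1)→ 1279
1279 —HB4→ 4^(4 + 1) + 3·4^3 + 3·4^2 + 3·4 + 3 —bump→ 5^(5 + 1) + 3·5^3 + 3·5^2 + 3·5 + 3 = 16093 —(−1)→ 16092
16092 —HB5→ 5^(5 + 1) + 3·5^3 + 3·5^2 + 3·5 + 2 —bump→ 6^(6 + 1) + 3·6^3 + 3·6^2 + 3·6 + 2 = 280712 —(−1)→ 280711
280711 —HB6→ 6^(6 + 1) + 3·6^3 + 3·6^2 + 3·6 + 1 —bump→ 7^(7 + 1) + 3·7^3 + 3·7^2 + 3·7 + 1 = 5765999 —(−1)→ 5765998

280711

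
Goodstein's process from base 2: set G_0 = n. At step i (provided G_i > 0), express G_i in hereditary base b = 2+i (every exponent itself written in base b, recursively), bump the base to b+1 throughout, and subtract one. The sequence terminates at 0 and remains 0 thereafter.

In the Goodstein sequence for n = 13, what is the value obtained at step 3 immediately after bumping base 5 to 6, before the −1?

280712

i=0: 13 = 2^(2 + 1) + 2^2 + 1 (b=2); 2→3: 3^(3 + 1) + 3^3 + 1 = 109; 109−1 = 108
i=1: 108 = 3^(3 + 1) + 3^3 (b=3); 3→4: 4^(4 + 1) + 4^4 = 1280; 1280−1 = 1279
i=2: 1279 = 4^(4 + 1) + 3·4^3 + 3·4^2 + 3·4 + 3 (b=4); 4→5: 5^(5 + 1) + 3·5^3 + 3·5^2 + 3·5 + 3 = 16093; 16093−1 = 16092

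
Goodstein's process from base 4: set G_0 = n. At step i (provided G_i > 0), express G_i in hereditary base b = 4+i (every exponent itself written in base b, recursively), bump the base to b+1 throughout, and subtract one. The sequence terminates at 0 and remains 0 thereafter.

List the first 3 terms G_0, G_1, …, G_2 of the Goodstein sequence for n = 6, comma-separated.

6, 6, 6

G_0 = 6. HB_4(6) = 4 + 2. Bump = 7. G_1 = 6.
G_1 = 6. HB_5(6) = 5 + 1. Bump = 7. G_2 = 6.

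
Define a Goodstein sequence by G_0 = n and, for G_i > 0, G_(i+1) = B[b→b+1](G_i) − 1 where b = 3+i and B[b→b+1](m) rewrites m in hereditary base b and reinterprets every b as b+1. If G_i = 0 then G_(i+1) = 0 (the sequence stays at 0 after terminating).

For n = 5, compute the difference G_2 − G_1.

step 0: 5 = 3 + 2; sub 4 for 3: 4 + 2; = 6; G_1 = 6−1 = 5
step 1: 5 = 4 + 1; sub 5 for 4: 5 + 1; = 6; G_2 = 6−1 = 5

0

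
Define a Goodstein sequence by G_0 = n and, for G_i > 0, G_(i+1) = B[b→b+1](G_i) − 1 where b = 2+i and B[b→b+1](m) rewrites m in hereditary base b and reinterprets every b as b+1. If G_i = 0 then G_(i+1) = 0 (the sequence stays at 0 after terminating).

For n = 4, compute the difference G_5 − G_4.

step 0: 4 = 2^2; sub 3 for 2: 3^3; = 27; G_1 = 27−1 = 26
step 1: 26 = 2·3^2 + 2·3 + 2; sub 4 for 3: 2·4^2 + 2·4 + 2; = 42; G_2 = 42−1 = 41
step 2: 41 = 2·4^2 + 2·4 + 1; sub 5 for 4: 2·5^2 + 2·5 + 1; = 61; G_3 = 61−1 = 60
step 3: 60 = 2·5^2 + 2·5; sub 6 for 5: 2·6^2 + 2·6; = 84; G_4 = 84−1 = 83
step 4: 83 = 2·6^2 + 6 + 5; sub 7 for 6: 2·7^2 + 7 + 5; = 110; G_5 = 110−1 = 109

26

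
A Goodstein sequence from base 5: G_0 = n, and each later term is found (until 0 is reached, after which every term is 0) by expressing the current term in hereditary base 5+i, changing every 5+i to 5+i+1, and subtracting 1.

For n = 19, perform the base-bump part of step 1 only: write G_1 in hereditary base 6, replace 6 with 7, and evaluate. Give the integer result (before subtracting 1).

G_0=19  [base 5] 3·5 + 4  →[5↦6]→  3·6 + 4 = 22  −1 ⇒ G_1=21
G_1=21  [base 6] 3·6 + 3  →[6↦7]→  3·7 + 3 = 24  −1 ⇒ G_2=23

24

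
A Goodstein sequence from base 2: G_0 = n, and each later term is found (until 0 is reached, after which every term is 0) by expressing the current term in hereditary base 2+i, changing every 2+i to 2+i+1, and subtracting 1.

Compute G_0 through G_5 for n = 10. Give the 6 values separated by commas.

10, 83, 1025, 15625, 279935, 4215754

step 0: 10 = 2^(2 + 1) + 2; sub 3 for 2: 3^(3 + 1) + 3; = 84; G_1 = 84−1 = 83
step 1: 83 = 3^(3 + 1) + 2; sub 4 for 3: 4^(4 + 1) + 2; = 1026; G_2 = 1026−1 = 1025
step 2: 1025 = 4^(4 + 1) + 1; sub 5 for 4: 5^(5 + 1) + 1; = 15626; G_3 = 15626−1 = 15625
step 3: 15625 = 5^(5 + 1); sub 6 for 5: 6^(6 + 1); = 279936; G_4 = 279936−1 = 279935
step 4: 279935 = 5·6^6 + 5·6^5 + 5·6^4 + 5·6^3 + 5·6^2 + 5·6 + 5; sub 7 for 6: 5·7^7 + 5·7^5 + 5·7^4 + 5·7^3 + 5·7^2 + 5·7 + 5; = 4215755; G_5 = 4215755−1 = 4215754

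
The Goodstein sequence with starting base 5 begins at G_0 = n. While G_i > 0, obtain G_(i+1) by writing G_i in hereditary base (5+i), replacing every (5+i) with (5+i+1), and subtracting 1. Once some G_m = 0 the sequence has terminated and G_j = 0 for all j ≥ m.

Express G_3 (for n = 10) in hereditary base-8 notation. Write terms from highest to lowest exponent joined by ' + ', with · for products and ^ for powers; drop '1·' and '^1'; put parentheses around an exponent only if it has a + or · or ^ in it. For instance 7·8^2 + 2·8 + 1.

base 5: 10 = 2·5; at 6: 2·6 = 12; next = 11
base 6: 11 = 6 + 5; at 7: 7 + 5 = 12; next = 11
base 7: 11 = 7 + 4; at 8: 8 + 4 = 12; next = 11
base 8: 11 = 8 + 3; at 9: 9 + 3 = 12; next = 11

8 + 3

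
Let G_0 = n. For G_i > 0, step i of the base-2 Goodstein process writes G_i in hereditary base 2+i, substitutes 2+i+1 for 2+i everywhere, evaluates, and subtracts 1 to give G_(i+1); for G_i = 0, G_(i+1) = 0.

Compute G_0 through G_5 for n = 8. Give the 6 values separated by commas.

8, 80, 553, 6310, 93395, 1647195

base 2: 8 = 2^(2 + 1); at 3: 3^(3 + 1) = 81; next = 80
base 3: 80 = 2·3^3 + 2·3^2 + 2·3 + 2; at 4: 2·4^4 + 2·4^2 + 2·4 + 2 = 554; next = 553
base 4: 553 = 2·4^4 + 2·4^2 + 2·4 + 1; at 5: 2·5^5 + 2·5^2 + 2·5 + 1 = 6311; next = 6310
base 5: 6310 = 2·5^5 + 2·5^2 + 2·5; at 6: 2·6^6 + 2·6^2 + 2·6 = 93396; next = 93395
base 6: 93395 = 2·6^6 + 2·6^2 + 6 + 5; at 7: 2·7^7 + 2·7^2 + 7 + 5 = 1647196; next = 1647195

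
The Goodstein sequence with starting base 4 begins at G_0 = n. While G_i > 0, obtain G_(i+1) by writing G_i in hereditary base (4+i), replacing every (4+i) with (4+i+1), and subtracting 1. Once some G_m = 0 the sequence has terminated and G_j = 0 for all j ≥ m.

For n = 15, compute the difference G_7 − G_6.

(0) 15|_4 = 3·4 + 3 ↦ 3·5 + 3|_5 = 18 ⇒ 17
(1) 17|_5 = 3·5 + 2 ↦ 3·6 + 2|_6 = 20 ⇒ 19
(2) 19|_6 = 3·6 + 1 ↦ 3·7 + 1|_7 = 22 ⇒ 21
(3) 21|_7 = 3·7 ↦ 3·8|_8 = 24 ⇒ 23
(4) 23|_8 = 2·8 + 7 ↦ 2·9 + 7|_9 = 25 ⇒ 24
(5) 24|_9 = 2·9 + 6 ↦ 2·10 + 6|_10 = 26 ⇒ 25
(6) 25|_10 = 2·10 + 5 ↦ 2·11 + 5|_11 = 27 ⇒ 26

1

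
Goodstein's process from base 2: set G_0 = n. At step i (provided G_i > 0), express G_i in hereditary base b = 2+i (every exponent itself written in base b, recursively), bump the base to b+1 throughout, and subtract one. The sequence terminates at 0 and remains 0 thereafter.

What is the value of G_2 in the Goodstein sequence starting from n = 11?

1027

base 2: 11 = 2^(2 + 1) + 2 + 1; at 3: 3^(3 + 1) + 3 + 1 = 85; next = 84
base 3: 84 = 3^(3 + 1) + 3; at 4: 4^(4 + 1) + 4 = 1028; next = 1027
base 4: 1027 = 4^(4 + 1) + 3; at 5: 5^(5 + 1) + 3 = 15628; next = 15627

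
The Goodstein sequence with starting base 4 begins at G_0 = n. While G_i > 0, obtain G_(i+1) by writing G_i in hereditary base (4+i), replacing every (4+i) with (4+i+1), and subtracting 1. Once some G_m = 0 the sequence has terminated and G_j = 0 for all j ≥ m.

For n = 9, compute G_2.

11

step 0: 9 = 2·4 + 1; sub 5 for 4: 2·5 + 1; = 11; G_1 = 11−1 = 10
step 1: 10 = 2·5; sub 6 for 5: 2·6; = 12; G_2 = 12−1 = 11
step 2: 11 = 6 + 5; sub 7 for 6: 7 + 5; = 12; G_3 = 12−1 = 11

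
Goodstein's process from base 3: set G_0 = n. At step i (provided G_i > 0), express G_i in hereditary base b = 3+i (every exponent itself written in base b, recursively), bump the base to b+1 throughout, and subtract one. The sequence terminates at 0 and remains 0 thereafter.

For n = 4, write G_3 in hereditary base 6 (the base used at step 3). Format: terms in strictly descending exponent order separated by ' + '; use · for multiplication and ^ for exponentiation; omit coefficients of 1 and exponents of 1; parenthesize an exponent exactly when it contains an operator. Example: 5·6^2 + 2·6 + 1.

3

4 —HB3→ 3 + 1 —bump→ 4 + 1 = 5 —(−1)→ 4
4 —HB4→ 4 —bump→ 5 = 5 —(−1)→ 4
4 —HB5→ 4 —bump→ 4 = 4 —(−1)→ 3
3 —HB6→ 3 —bump→ 3 = 3 —(−1)→ 2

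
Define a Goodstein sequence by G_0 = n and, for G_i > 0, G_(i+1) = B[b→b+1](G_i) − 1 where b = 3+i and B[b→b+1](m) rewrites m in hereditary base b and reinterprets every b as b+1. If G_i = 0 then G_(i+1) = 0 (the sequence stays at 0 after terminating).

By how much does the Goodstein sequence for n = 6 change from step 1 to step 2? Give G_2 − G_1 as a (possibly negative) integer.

0

base 3: 6 = 2·3; at 4: 2·4 = 8; next = 7
base 4: 7 = 4 + 3; at 5: 5 + 3 = 8; next = 7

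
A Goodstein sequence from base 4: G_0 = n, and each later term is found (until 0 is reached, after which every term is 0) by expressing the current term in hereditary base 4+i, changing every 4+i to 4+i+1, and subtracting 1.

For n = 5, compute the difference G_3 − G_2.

-1

i=0: 5 = 4 + 1 (b=4); 4→5: 5 + 1 = 6; 6−1 = 5
i=1: 5 = 5 (b=5); 5→6: 6 = 6; 6−1 = 5
i=2: 5 = 5 (b=6); 6→7: 5 = 5; 5−1 = 4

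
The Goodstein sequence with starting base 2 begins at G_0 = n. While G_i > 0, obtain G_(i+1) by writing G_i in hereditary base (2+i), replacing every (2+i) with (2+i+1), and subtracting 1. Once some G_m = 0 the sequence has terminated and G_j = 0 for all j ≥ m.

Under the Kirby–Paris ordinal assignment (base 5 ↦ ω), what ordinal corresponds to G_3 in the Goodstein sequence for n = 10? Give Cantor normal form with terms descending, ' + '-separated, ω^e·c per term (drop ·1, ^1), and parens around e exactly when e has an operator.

ω^(ω + 1)

[0] 10 ≡ 2^(2 + 1) + 2 (base 2). Lift 3: 84. −1: 83.
[1] 83 ≡ 3^(3 + 1) + 2 (base 3). Lift 4: 1026. −1: 1025.
[2] 1025 ≡ 4^(4 + 1) + 1 (base 4). Lift 5: 15626. −1: 15625.
[3] 15625 ≡ 5^(5 + 1) (base 5). Lift 6: 279936. −1: 279935.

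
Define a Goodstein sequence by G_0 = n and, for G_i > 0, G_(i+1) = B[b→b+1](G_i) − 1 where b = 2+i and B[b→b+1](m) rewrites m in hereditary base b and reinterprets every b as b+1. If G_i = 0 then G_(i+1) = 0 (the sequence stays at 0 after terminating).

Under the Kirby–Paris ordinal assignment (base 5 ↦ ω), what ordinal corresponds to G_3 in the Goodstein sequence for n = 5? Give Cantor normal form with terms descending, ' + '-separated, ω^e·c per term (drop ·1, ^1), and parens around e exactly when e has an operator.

i=0: 5 = 2^2 + 1 (b=2); 2→3: 3^3 + 1 = 28; 28−1 = 27
i=1: 27 = 3^3 (b=3); 3→4: 4^4 = 256; 256−1 = 255
i=2: 255 = 3·4^3 + 3·4^2 + 3·4 + 3 (b=4); 4→5: 3·5^3 + 3·5^2 + 3·5 + 3 = 468; 468−1 = 467

ω^3·3 + ω^2·3 + ω·3 + 2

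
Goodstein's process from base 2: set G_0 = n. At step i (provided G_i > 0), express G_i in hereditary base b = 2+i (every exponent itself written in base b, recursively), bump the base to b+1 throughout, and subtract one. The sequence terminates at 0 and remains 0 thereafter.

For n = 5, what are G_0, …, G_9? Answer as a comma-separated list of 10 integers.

5, 27, 255, 467, 775, 1197, 1751, 2454, 3325, 4382

i=0: 5 = 2^2 + 1 (b=2); 2→3: 3^3 + 1 = 28; 28−1 = 27
i=1: 27 = 3^3 (b=3); 3→4: 4^4 = 256; 256−1 = 255
i=2: 255 = 3·4^3 + 3·4^2 + 3·4 + 3 (b=4); 4→5: 3·5^3 + 3·5^2 + 3·5 + 3 = 468; 468−1 = 467
i=3: 467 = 3·5^3 + 3·5^2 + 3·5 + 2 (b=5); 5→6: 3·6^3 + 3·6^2 + 3·6 + 2 = 776; 776−1 = 775
i=4: 775 = 3·6^3 + 3·6^2 + 3·6 + 1 (b=6); 6→7: 3·7^3 + 3·7^2 + 3·7 + 1 = 1198; 1198−1 = 1197
i=5: 1197 = 3·7^3 + 3·7^2 + 3·7 (b=7); 7→8: 3·8^3 + 3·8^2 + 3·8 = 1752; 1752−1 = 1751
i=6: 1751 = 3·8^3 + 3·8^2 + 2·8 + 7 (b=8); 8→9: 3·9^3 + 3·9^2 + 2·9 + 7 = 2455; 2455−1 = 2454
i=7: 2454 = 3·9^3 + 3·9^2 + 2·9 + 6 (b=9); 9→10: 3·10^3 + 3·10^2 + 2·10 + 6 = 3326; 3326−1 = 3325
i=8: 3325 = 3·10^3 + 3·10^2 + 2·10 + 5 (b=10); 10→11: 3·11^3 + 3·11^2 + 2·11 + 5 = 4383; 4383−1 = 4382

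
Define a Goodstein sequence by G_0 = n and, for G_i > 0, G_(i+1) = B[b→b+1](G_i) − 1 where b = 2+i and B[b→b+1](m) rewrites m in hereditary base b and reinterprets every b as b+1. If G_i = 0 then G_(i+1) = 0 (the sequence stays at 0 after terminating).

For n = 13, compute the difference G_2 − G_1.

1171

G_0=13  [base 2] 2^(2 + 1) + 2^2 + 1  →[2↦3]→  3^(3 + 1) + 3^3 + 1 = 109  −1 ⇒ G_1=108
G_1=108  [base 3] 3^(3 + 1) + 3^3  →[3↦4]→  4^(4 + 1) + 4^4 = 1280  −1 ⇒ G_2=1279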